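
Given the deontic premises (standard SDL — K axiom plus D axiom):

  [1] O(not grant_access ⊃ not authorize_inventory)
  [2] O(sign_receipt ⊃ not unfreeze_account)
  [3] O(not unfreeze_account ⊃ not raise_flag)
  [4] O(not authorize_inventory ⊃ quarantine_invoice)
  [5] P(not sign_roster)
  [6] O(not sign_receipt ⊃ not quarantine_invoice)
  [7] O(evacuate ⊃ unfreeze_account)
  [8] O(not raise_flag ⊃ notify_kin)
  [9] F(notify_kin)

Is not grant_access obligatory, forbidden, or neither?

Premise 9, F(notify_kin), is equivalent to O(not notify_kin).
The contrapositive of premise 8 (O(not raise_flag ⊃ notify_kin)) is O(not notify_kin ⊃ raise_flag), and O(not notify_kin) is already established, so O(raise_flag).
The contrapositive of premise 3 (O(not unfreeze_account ⊃ not raise_flag)) is O(raise_flag ⊃ unfreeze_account), and O(raise_flag) is already established, so O(unfreeze_account).
Premise 2, O(sign_receipt ⊃ not unfreeze_account), contraposes to O(unfreeze_account ⊃ not sign_receipt); with O(unfreeze_account) we get O(not sign_receipt).
Applying K to premise 6 (O(not sign_receipt ⊃ not quarantine_invoice)) and O(not sign_receipt) yields O(not quarantine_invoice).
Premise 4 is O(not authorize_inventory ⊃ quarantine_invoice); contrapositively O(not quarantine_invoice ⊃ authorize_inventory). Since O(not quarantine_invoice) holds, K gives O(authorize_inventory).
The contrapositive of premise 1 (O(not grant_access ⊃ not authorize_inventory)) is O(authorize_inventory ⊃ grant_access), and O(authorize_inventory) is already established, so O(grant_access).
Premises 5, 7 do not contribute to this derivation.
Thus O(grant_access), which is F(not grant_access): not grant_access is forbidden.

Forbidden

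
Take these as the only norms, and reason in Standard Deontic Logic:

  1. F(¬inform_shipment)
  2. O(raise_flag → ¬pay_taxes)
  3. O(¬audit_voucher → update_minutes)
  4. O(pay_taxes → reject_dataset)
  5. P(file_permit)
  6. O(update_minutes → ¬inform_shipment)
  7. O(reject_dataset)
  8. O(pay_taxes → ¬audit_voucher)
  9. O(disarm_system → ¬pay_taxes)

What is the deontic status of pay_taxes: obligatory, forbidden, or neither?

F(¬inform_shipment) at premise 1 means O(inform_shipment).
Premise 6, O(update_minutes → ¬inform_shipment), contraposes to O(inform_shipment → ¬update_minutes); with O(inform_shipment) we get O(¬update_minutes).
Premise 3 is O(¬audit_voucher → update_minutes); contrapositively O(¬update_minutes → audit_voucher). Since O(¬update_minutes) holds, K gives O(audit_voucher).
Premise 8 is O(pay_taxes → ¬audit_voucher); contrapositively O(audit_voucher → ¬pay_taxes). Since O(audit_voucher) holds, K gives O(¬pay_taxes).
Premises 2, 4, 5, 7, 9 do not contribute to this derivation.
Thus O(¬pay_taxes), which is F(pay_taxes): pay_taxes is forbidden.

Forbidden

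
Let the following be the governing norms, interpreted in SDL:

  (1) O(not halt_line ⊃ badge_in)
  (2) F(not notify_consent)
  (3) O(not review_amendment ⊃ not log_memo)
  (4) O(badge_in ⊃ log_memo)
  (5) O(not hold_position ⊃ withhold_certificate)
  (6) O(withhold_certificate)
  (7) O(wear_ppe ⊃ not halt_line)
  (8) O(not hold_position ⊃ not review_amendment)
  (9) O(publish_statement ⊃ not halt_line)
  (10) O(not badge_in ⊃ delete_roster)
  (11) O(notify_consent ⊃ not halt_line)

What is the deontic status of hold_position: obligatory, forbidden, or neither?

F(not notify_consent) at premise 2 means O(notify_consent).
With premise 11, O(notify_consent ⊃ not halt_line), the K-axiom yields O(not halt_line).
Premise 1 is O(not halt_line ⊃ badge_in); since O(not halt_line), deontic closure gives O(badge_in).
Premise 4 is O(badge_in ⊃ log_memo); since O(badge_in), deontic closure gives O(log_memo).
The contrapositive of premise 3 (O(not review_amendment ⊃ not log_memo)) is O(log_memo ⊃ review_amendment), and O(log_memo) is already established, so O(review_amendment).
Premise 8 is O(not hold_position ⊃ not review_amendment); contrapositively O(review_amendment ⊃ hold_position). Since O(review_amendment) holds, K gives O(hold_position).
Premises 5, 6, 7, 9, 10 do not contribute to this derivation.
Hence hold_position is obligatory.

Obligatory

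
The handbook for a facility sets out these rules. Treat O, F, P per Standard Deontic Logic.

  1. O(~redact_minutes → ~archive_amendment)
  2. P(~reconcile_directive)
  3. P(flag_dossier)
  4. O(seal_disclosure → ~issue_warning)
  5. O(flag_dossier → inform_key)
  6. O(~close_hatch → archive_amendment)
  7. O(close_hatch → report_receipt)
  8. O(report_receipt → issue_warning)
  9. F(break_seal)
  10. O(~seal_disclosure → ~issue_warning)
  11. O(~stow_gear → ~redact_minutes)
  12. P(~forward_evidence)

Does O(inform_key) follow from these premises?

No

Premise 5 is O(flag_dossier → inform_key), but O(flag_dossier) is not derivable from the premises (the permission P(flag_dossier) asserts only ~O(~flag_dossier), not O(flag_dossier)), so it does not yield O(inform_key).
No other premise forces O(inform_key). An ideal world satisfying every premise can still have inform_key false, so O(inform_key) is not derivable.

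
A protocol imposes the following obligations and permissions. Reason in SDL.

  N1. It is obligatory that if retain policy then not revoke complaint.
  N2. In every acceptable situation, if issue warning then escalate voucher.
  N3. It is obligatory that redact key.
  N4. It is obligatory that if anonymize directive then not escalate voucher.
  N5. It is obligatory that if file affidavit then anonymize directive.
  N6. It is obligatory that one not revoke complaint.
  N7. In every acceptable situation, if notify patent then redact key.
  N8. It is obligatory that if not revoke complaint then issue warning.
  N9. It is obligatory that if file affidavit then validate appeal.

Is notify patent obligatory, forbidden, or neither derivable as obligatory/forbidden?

Premise 7 is O(notify_patent → redact_key); even if O(redact_key) held, inferring O(notify_patent) would be affirming the consequent — invalid.
No premise or chain of K-axiom applications forces O(notify_patent), and none forces O(¬notify_patent). So notify_patent is neither obligatory nor forbidden under these norms.

Neither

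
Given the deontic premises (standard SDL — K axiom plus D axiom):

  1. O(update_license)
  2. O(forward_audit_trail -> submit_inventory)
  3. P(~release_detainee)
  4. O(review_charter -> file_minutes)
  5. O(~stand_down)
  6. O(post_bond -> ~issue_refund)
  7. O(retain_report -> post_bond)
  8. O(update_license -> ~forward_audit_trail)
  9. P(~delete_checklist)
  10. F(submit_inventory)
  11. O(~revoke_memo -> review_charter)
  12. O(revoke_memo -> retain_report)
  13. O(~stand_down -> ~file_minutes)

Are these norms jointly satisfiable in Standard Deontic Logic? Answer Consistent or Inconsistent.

Premise 2 is O(forward_audit_trail -> submit_inventory), but O(forward_audit_trail) is not derivable from the premises, so it does not yield O(submit_inventory).
So O(submit_inventory) is not derivable, and the apparent clash with O(~submit_inventory) does not arise.
A world satisfying every obligation exists (e.g. delete_checklist=false, file_minutes=false, forward_audit_trail=false, issue_refund=false, post_bond=true, release_detainee=false, retain_report=true, review_charter=false, revoke_memo=true, stand_down=false, submit_inventory=false, update_license=true); no atom is both obligatory and forbidden, so the set is consistent.

Consistent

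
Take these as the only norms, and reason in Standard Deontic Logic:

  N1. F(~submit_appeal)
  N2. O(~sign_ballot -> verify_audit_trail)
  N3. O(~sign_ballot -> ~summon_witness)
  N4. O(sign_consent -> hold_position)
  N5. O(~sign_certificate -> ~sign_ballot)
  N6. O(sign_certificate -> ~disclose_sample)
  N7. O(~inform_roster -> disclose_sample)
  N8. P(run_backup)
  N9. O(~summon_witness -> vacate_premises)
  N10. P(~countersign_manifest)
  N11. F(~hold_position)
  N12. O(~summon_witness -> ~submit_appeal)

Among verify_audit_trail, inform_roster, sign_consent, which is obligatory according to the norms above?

inform_roster

Premise 1 is F(~submit_appeal), i.e. O(submit_appeal).
Premise 12 is O(~summon_witness -> ~submit_appeal); contrapositively O(submit_appeal -> summon_witness). Since O(submit_appeal) holds, K gives O(summon_witness).
The contrapositive of premise 3 (O(~sign_ballot -> ~summon_witness)) is O(summon_witness -> sign_ballot), and O(summon_witness) is already established, so O(sign_ballot).
Premise 5, O(~sign_certificate -> ~sign_ballot), contraposes to O(sign_ballot -> sign_certificate); with O(sign_ballot) we get O(sign_certificate).
Applying K to premise 6 (O(sign_certificate -> ~disclose_sample)) and O(sign_certificate) yields O(~disclose_sample).
The contrapositive of premise 7 (O(~inform_roster -> disclose_sample)) is O(~disclose_sample -> inform_roster), and O(~disclose_sample) is already established, so O(inform_roster).
So O(inform_roster) holds — inform_roster is obligatory. None of the other listed options is made obligatory by any chain of premises.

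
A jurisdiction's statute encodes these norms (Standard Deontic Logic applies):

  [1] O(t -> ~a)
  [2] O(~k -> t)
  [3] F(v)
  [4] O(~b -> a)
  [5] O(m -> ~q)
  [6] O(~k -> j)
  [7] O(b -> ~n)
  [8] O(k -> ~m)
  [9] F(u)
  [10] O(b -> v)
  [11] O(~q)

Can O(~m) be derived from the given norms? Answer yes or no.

Yes

Premise 3, F(v), is equivalent to O(~v).
Premise 10 is O(b -> v); contrapositively O(~v -> ~b). Since O(~v) holds, K gives O(~b).
Applying K to premise 4 (O(~b -> a)) and O(~b) yields O(a).
Premise 1, O(t -> ~a), contraposes to O(a -> ~t); with O(a) we get O(~t).
Premise 2, O(~k -> t), contraposes to O(~t -> k); with O(~t) we get O(k).
Applying K to premise 8 (O(k -> ~m)) and O(k) yields O(~m).
Premises 5, 6, 7, 9, 11 do not contribute to this derivation.
So O(~m) follows.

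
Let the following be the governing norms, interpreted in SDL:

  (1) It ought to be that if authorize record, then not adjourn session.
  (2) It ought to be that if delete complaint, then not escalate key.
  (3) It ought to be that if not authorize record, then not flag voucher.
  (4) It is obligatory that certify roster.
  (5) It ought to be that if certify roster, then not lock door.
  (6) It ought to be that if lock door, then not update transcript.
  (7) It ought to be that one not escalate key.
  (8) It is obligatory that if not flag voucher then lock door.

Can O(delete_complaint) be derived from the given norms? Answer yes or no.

No

Premise 2 is O(delete_complaint → ¬escalate_key); even if O(¬escalate_key) held, inferring O(delete_complaint) would be affirming the consequent — invalid.
No other premise forces O(delete_complaint). An ideal world satisfying every premise can still have delete_complaint false, so O(delete_complaint) is not derivable.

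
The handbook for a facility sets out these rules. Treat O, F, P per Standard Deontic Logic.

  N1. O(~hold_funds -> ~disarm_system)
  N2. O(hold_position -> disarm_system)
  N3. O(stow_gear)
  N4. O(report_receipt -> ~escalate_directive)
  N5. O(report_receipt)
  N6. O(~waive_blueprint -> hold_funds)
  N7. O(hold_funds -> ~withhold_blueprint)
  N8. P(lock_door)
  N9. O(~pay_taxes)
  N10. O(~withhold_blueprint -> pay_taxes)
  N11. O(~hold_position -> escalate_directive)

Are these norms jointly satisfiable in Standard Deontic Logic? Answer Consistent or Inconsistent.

Inconsistent

Premise 5 states O(report_receipt) outright.
With premise 4, O(report_receipt -> ~escalate_directive), the K-axiom yields O(~escalate_directive).
Premise 11, O(~hold_position -> escalate_directive), contraposes to O(~escalate_directive -> hold_position); with O(~escalate_directive) we get O(hold_position).
From O(hold_position) and premise 2, O(hold_position -> disarm_system), we obtain O(disarm_system).
The contrapositive of premise 1 (O(~hold_funds -> ~disarm_system)) is O(disarm_system -> hold_funds), and O(disarm_system) is already established, so O(hold_funds).
From O(hold_funds) and premise 7, O(hold_funds -> ~withhold_blueprint), we obtain O(~withhold_blueprint).
Premise 10 is O(~withhold_blueprint -> pay_taxes); since O(~withhold_blueprint), deontic closure gives O(pay_taxes).
However, premise 9 gives O(~pay_taxes).
We now have both O(pay_taxes) and O(~pay_taxes) — pay_taxes is simultaneously obligatory and forbidden, violating the D-axiom.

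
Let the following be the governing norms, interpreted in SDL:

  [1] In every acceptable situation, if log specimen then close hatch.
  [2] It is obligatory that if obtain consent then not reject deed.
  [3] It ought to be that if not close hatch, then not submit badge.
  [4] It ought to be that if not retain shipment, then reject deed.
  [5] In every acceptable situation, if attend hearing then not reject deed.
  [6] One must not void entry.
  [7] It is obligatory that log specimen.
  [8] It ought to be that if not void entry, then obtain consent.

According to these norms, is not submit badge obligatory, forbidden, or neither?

Premise 3 is O(¬close_hatch → ¬submit_badge), but O(¬close_hatch) is not derivable from the premises, so it does not yield O(¬submit_badge).
No premise or chain of K-axiom applications forces O(¬submit_badge), and none forces O(submit_badge). So ¬submit_badge is neither obligatory nor forbidden under these norms.

Neither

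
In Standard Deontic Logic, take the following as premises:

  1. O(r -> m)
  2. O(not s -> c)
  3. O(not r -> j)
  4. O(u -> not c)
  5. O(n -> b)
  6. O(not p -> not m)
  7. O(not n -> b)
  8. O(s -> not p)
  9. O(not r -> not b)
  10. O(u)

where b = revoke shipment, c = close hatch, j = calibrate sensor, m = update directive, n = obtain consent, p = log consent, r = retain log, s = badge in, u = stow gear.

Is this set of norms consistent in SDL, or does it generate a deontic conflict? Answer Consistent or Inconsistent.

Premises 7 and 5 cover both cases: O(not n -> b) and O(n -> b). Since not n ∨ n is a tautology, O(b) follows.
The contrapositive of premise 9 (O(not r -> not b)) is O(b -> r), and O(b) is already established, so O(r).
Premise 1 is O(r -> m); since O(r), deontic closure gives O(m).
Premise 6, O(not p -> not m), contraposes to O(m -> p); with O(m) we get O(p).
Premise 8 is O(s -> not p); contrapositively O(p -> not s). Since O(p) holds, K gives O(not s).
Applying K to premise 2 (O(not s -> c)) and O(not s) yields O(c).
The contrapositive of premise 4 (O(u -> not c)) is O(c -> not u), and O(c) is already established, so O(not u).
But premise 10 directly asserts O(u).
We now have both O(not u) and O(u) — u is simultaneously obligatory and forbidden, violating the D-axiom.

Inconsistent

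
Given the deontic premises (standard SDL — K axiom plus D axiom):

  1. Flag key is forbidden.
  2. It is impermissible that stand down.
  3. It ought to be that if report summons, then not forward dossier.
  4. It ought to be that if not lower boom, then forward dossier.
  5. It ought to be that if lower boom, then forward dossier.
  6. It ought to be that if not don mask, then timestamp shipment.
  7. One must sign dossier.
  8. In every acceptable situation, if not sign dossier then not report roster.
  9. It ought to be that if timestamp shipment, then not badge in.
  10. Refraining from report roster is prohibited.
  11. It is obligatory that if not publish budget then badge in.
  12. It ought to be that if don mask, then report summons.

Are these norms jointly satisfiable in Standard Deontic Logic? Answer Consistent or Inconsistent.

Premise 8 is O(¬sign_dossier → ¬report_roster), but O(¬sign_dossier) is not derivable from the premises, so it does not yield O(¬report_roster).
So O(¬report_roster) is not derivable, and the apparent clash with O(report_roster) does not arise.
A world satisfying every obligation exists (e.g. badge_in=false, don_mask=false, flag_key=false, forward_dossier=true, lower_boom=false, publish_budget=true, report_roster=true, report_summons=false, sign_dossier=true, stand_down=false, timestamp_shipment=true); no atom is both obligatory and forbidden, so the set is consistent.

Consistent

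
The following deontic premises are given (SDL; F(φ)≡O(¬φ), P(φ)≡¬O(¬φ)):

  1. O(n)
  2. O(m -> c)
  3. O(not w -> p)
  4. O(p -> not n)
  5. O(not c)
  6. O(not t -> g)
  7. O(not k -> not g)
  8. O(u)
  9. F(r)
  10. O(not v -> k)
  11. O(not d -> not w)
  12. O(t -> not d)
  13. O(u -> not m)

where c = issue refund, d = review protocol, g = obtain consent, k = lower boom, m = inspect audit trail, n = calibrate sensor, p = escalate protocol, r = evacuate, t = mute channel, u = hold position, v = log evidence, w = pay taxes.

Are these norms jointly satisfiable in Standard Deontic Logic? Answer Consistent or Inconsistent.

Premise 2 is O(m -> c), but O(m) is not derivable from the premises, so it does not yield O(c).
So O(c) is not derivable, and the apparent clash with O(not c) does not arise.
A world satisfying every obligation exists (e.g. c=false, d=true, g=true, k=true, m=false, n=true, p=false, r=false, t=false, u=true, v=false, w=true); no atom is both obligatory and forbidden, so the set is consistent.

Consistent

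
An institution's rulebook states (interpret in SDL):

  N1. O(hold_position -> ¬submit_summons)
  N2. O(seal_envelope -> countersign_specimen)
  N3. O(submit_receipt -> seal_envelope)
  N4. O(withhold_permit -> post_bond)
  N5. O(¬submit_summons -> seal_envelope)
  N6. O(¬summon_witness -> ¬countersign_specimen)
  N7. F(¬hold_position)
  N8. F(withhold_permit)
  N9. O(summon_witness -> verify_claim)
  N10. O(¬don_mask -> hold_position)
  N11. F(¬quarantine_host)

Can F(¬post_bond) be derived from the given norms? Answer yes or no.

No

Premise 4 is O(withhold_permit -> post_bond), but O(withhold_permit) is not derivable from the premises, so it does not yield O(post_bond).
No other premise forces O(post_bond). An ideal world satisfying every premise can still have ¬post_bond true, so F(¬post_bond) is not derivable.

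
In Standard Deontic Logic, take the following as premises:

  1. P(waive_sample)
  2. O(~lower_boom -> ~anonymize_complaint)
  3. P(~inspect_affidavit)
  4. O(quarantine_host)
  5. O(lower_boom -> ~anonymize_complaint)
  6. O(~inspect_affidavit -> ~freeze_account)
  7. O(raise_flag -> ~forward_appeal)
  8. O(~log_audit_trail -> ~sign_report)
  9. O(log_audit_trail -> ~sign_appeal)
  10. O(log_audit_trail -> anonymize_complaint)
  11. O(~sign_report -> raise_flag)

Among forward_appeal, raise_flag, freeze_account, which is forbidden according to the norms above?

By case analysis on lower_boom: premise 5 gives O(lower_boom -> ~anonymize_complaint) and premise 2 gives O(~lower_boom -> ~anonymize_complaint), so O(~anonymize_complaint) either way.
Premise 10, O(log_audit_trail -> anonymize_complaint), contraposes to O(~anonymize_complaint -> ~log_audit_trail); with O(~anonymize_complaint) we get O(~log_audit_trail).
From O(~log_audit_trail) and premise 8, O(~log_audit_trail -> ~sign_report), we obtain O(~sign_report).
With premise 11, O(~sign_report -> raise_flag), the K-axiom yields O(raise_flag).
With premise 7, O(raise_flag -> ~forward_appeal), the K-axiom yields O(~forward_appeal).
So O(~forward_appeal) holds, i.e. forward_appeal is forbidden. None of the other listed options is forbidden under the premises.

forward_appeal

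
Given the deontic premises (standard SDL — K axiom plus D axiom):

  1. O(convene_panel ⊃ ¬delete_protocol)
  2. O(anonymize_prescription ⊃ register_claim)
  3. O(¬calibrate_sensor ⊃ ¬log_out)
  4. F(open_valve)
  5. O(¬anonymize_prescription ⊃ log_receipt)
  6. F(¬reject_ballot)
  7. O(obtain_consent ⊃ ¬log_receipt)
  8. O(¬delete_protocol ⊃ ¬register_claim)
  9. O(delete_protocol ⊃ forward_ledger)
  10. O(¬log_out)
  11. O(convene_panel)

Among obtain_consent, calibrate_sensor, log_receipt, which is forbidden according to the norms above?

obtain_consent

Premise 11 gives O(convene_panel).
From O(convene_panel) and premise 1, O(convene_panel ⊃ ¬delete_protocol), we obtain O(¬delete_protocol).
Premise 8 is O(¬delete_protocol ⊃ ¬register_claim); since O(¬delete_protocol), deontic closure gives O(¬register_claim).
Premise 2, O(anonymize_prescription ⊃ register_claim), contraposes to O(¬register_claim ⊃ ¬anonymize_prescription); with O(¬register_claim) we get O(¬anonymize_prescription).
Applying K to premise 5 (O(¬anonymize_prescription ⊃ log_receipt)) and O(¬anonymize_prescription) yields O(log_receipt).
Premise 7, O(obtain_consent ⊃ ¬log_receipt), contraposes to O(log_receipt ⊃ ¬obtain_consent); with O(log_receipt) we get O(¬obtain_consent).
So O(¬obtain_consent) holds, i.e. obtain_consent is forbidden. None of the other listed options is forbidden under the premises.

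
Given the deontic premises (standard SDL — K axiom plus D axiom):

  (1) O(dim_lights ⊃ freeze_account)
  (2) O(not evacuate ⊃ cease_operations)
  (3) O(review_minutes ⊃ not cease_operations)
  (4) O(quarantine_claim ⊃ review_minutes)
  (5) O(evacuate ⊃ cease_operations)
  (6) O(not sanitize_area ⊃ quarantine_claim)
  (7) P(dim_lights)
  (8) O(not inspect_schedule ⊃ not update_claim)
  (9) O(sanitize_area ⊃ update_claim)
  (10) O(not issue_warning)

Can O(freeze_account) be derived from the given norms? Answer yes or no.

No

Premise 1 is O(dim_lights ⊃ freeze_account), but O(dim_lights) is not derivable from the premises (the permission P(dim_lights) asserts only not O(not dim_lights), not O(dim_lights)), so it does not yield O(freeze_account).
No other premise forces O(freeze_account). An ideal world satisfying every premise can still have freeze_account false, so O(freeze_account) is not derivable.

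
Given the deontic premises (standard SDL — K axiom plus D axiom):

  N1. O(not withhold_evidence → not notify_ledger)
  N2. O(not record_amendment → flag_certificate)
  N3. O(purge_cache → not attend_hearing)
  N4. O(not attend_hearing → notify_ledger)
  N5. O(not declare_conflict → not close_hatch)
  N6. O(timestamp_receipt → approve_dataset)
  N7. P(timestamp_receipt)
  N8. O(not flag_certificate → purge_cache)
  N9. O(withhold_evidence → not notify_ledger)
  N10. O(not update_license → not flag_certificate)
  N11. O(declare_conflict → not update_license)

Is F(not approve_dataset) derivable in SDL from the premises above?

No

Premise 6 is O(timestamp_receipt → approve_dataset), but O(timestamp_receipt) is not derivable from the premises (the permission P(timestamp_receipt) asserts only not O(not timestamp_receipt), not O(timestamp_receipt)), so it does not yield O(approve_dataset).
No other premise forces O(approve_dataset). An ideal world satisfying every premise can still have not approve_dataset true, so F(not approve_dataset) is not derivable.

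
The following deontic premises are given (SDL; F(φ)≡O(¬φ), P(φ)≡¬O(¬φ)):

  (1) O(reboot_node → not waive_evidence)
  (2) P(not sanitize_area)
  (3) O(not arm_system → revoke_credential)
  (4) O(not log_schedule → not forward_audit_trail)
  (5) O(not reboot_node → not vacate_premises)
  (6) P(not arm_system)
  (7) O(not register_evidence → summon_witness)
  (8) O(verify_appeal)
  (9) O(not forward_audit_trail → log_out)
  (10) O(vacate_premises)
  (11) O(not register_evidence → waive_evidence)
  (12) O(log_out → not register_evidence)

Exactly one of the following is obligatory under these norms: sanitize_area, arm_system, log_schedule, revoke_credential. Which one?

Premise 10 gives O(vacate_premises).
Premise 5 is O(not reboot_node → not vacate_premises); contrapositively O(vacate_premises → reboot_node). Since O(vacate_premises) holds, K gives O(reboot_node).
From O(reboot_node) and premise 1, O(reboot_node → not waive_evidence), we obtain O(not waive_evidence).
The contrapositive of premise 11 (O(not register_evidence → waive_evidence)) is O(not waive_evidence → register_evidence), and O(not waive_evidence) is already established, so O(register_evidence).
Premise 12, O(log_out → not register_evidence), contraposes to O(register_evidence → not log_out); with O(register_evidence) we get O(not log_out).
Premise 9 is O(not forward_audit_trail → log_out); contrapositively O(not log_out → forward_audit_trail). Since O(not log_out) holds, K gives O(forward_audit_trail).
The contrapositive of premise 4 (O(not log_schedule → not forward_audit_trail)) is O(forward_audit_trail → log_schedule), and O(forward_audit_trail) is already established, so O(log_schedule).
So O(log_schedule) holds — log_schedule is obligatory. None of the other listed options is made obligatory by any chain of premises.

log_schedule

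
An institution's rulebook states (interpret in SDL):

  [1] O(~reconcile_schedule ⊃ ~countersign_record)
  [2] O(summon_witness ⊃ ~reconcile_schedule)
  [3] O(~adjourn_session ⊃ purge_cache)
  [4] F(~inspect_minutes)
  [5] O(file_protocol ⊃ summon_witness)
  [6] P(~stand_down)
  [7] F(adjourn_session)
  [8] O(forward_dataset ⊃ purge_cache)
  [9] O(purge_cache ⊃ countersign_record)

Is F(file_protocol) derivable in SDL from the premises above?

Yes

Premise 7, F(adjourn_session), is equivalent to O(~adjourn_session).
With premise 3, O(~adjourn_session ⊃ purge_cache), the K-axiom yields O(purge_cache).
Premise 9 is O(purge_cache ⊃ countersign_record); since O(purge_cache), deontic closure gives O(countersign_record).
Premise 1 is O(~reconcile_schedule ⊃ ~countersign_record); contrapositively O(countersign_record ⊃ reconcile_schedule). Since O(countersign_record) holds, K gives O(reconcile_schedule).
Premise 2 is O(summon_witness ⊃ ~reconcile_schedule); contrapositively O(reconcile_schedule ⊃ ~summon_witness). Since O(reconcile_schedule) holds, K gives O(~summon_witness).
Premise 5, O(file_protocol ⊃ summon_witness), contraposes to O(~summon_witness ⊃ ~file_protocol); with O(~summon_witness) we get O(~file_protocol).
Premises 4, 6, 8 do not contribute to this derivation.
So O(~file_protocol) holds, i.e. F(file_protocol). The claim follows.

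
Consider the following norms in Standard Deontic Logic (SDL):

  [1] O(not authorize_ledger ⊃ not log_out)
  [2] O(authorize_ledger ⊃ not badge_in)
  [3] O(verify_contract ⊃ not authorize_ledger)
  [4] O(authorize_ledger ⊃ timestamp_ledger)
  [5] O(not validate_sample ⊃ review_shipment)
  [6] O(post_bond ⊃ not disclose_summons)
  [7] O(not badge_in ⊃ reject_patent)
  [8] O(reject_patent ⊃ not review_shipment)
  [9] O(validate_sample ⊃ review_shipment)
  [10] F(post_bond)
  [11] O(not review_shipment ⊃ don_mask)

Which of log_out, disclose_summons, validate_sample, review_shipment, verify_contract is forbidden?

Premises 5 and 9 cover both cases: O(not validate_sample ⊃ review_shipment) and O(validate_sample ⊃ review_shipment). Since not validate_sample ∨ validate_sample is a tautology, O(review_shipment) follows.
Premise 8 is O(reject_patent ⊃ not review_shipment); contrapositively O(review_shipment ⊃ not reject_patent). Since O(review_shipment) holds, K gives O(not reject_patent).
The contrapositive of premise 7 (O(not badge_in ⊃ reject_patent)) is O(not reject_patent ⊃ badge_in), and O(not reject_patent) is already established, so O(badge_in).
The contrapositive of premise 2 (O(authorize_ledger ⊃ not badge_in)) is O(badge_in ⊃ not authorize_ledger), and O(badge_in) is already established, so O(not authorize_ledger).
Premise 1 is O(not authorize_ledger ⊃ not log_out); since O(not authorize_ledger), deontic closure gives O(not log_out).
So O(not log_out) holds, i.e. log_out is forbidden. None of the other listed options is forbidden under the premises.

log_out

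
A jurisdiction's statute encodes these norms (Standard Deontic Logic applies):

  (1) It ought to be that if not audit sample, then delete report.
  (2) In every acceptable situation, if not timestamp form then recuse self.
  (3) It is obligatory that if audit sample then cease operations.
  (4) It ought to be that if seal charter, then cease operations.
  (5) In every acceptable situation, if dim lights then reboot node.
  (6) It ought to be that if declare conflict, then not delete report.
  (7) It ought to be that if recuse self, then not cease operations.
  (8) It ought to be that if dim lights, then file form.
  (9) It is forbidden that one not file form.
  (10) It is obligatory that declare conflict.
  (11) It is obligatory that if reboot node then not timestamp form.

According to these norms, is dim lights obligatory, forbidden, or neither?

Forbidden

Premise 10 states O(declare_conflict) outright.
Premise 6 is O(declare_conflict → ¬delete_report); since O(declare_conflict), deontic closure gives O(¬delete_report).
Premise 1, O(¬audit_sample → delete_report), contraposes to O(¬delete_report → audit_sample); with O(¬delete_report) we get O(audit_sample).
With premise 3, O(audit_sample → cease_operations), the K-axiom yields O(cease_operations).
Premise 7 is O(recuse_self → ¬cease_operations); contrapositively O(cease_operations → ¬recuse_self). Since O(cease_operations) holds, K gives O(¬recuse_self).
Premise 2 is O(¬timestamp_form → recuse_self); contrapositively O(¬recuse_self → timestamp_form). Since O(¬recuse_self) holds, K gives O(timestamp_form).
The contrapositive of premise 11 (O(reboot_node → ¬timestamp_form)) is O(timestamp_form → ¬reboot_node), and O(timestamp_form) is already established, so O(¬reboot_node).
Premise 5 is O(dim_lights → reboot_node); contrapositively O(¬reboot_node → ¬dim_lights). Since O(¬reboot_node) holds, K gives O(¬dim_lights).
Premises 4, 8, 9 do not contribute to this derivation.
Thus O(¬dim_lights), which is F(dim_lights): dim_lights is forbidden.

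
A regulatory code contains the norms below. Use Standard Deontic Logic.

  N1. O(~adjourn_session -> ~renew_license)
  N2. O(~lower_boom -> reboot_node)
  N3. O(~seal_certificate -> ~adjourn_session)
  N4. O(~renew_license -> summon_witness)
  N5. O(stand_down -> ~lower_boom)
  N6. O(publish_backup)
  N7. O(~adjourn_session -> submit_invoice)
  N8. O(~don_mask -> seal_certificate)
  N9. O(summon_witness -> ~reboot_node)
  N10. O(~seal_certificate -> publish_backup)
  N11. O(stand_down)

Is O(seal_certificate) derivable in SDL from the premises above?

From premise 11 we have O(stand_down).
With premise 5, O(stand_down -> ~lower_boom), the K-axiom yields O(~lower_boom).
From O(~lower_boom) and premise 2, O(~lower_boom -> reboot_node), we obtain O(reboot_node).
The contrapositive of premise 9 (O(summon_witness -> ~reboot_node)) is O(reboot_node -> ~summon_witness), and O(reboot_node) is already established, so O(~summon_witness).
The contrapositive of premise 4 (O(~renew_license -> summon_witness)) is O(~summon_witness -> renew_license), and O(~summon_witness) is already established, so O(renew_license).
Premise 1, O(~adjourn_session -> ~renew_license), contraposes to O(renew_license -> adjourn_session); with O(renew_license) we get O(adjourn_session).
Premise 3 is O(~seal_certificate -> ~adjourn_session); contrapositively O(adjourn_session -> seal_certificate). Since O(adjourn_session) holds, K gives O(seal_certificate).
Premises 6, 7, 8, 10 do not contribute to this derivation.
So O(seal_certificate) follows.

Yes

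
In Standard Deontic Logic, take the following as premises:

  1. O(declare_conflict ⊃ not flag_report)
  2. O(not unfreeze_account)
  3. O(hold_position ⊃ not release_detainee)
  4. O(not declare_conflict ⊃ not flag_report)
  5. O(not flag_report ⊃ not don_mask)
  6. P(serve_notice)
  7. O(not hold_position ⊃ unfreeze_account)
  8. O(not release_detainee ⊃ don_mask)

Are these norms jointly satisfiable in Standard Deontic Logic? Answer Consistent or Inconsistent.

Inconsistent

Premises 4 and 1 cover both cases: O(not declare_conflict ⊃ not flag_report) and O(declare_conflict ⊃ not flag_report). Since not declare_conflict ∨ declare_conflict is a tautology, O(not flag_report) follows.
With premise 5, O(not flag_report ⊃ not don_mask), the K-axiom yields O(not don_mask).
Premise 8, O(not release_detainee ⊃ don_mask), contraposes to O(not don_mask ⊃ release_detainee); with O(not don_mask) we get O(release_detainee).
Premise 3, O(hold_position ⊃ not release_detainee), contraposes to O(release_detainee ⊃ not hold_position); with O(release_detainee) we get O(not hold_position).
Premise 7 is O(not hold_position ⊃ unfreeze_account); since O(not hold_position), deontic closure gives O(unfreeze_account).
But premise 2 directly asserts O(not unfreeze_account).
We now have both O(unfreeze_account) and O(not unfreeze_account) — unfreeze_account is simultaneously obligatory and forbidden, violating the D-axiom.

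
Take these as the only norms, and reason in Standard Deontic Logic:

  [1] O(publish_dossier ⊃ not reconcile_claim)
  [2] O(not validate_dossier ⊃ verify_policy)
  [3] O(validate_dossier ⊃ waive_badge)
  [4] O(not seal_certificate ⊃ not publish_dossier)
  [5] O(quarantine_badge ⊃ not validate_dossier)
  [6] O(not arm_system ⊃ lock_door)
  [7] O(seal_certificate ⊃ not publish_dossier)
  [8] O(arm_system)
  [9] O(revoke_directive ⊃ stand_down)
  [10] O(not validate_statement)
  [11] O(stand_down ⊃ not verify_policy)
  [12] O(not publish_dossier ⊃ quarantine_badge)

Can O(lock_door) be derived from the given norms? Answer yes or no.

No

Premise 6 is O(not arm_system ⊃ lock_door), but O(not arm_system) is not derivable from the premises, so it does not yield O(lock_door).
No other premise forces O(lock_door). An ideal world satisfying every premise can still have lock_door false, so O(lock_door) is not derivable.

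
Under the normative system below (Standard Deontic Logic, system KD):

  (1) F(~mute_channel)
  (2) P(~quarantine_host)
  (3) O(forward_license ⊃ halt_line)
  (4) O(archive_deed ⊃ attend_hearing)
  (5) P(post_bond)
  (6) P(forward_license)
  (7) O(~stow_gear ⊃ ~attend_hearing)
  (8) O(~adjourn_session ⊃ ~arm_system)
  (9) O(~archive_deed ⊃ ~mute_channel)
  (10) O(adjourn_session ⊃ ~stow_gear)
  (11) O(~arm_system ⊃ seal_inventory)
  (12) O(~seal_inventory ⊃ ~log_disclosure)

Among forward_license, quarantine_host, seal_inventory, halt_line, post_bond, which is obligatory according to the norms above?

Premise 1 is F(~mute_channel), i.e. O(mute_channel).
Premise 9 is O(~archive_deed ⊃ ~mute_channel); contrapositively O(mute_channel ⊃ archive_deed). Since O(mute_channel) holds, K gives O(archive_deed).
Applying K to premise 4 (O(archive_deed ⊃ attend_hearing)) and O(archive_deed) yields O(attend_hearing).
Premise 7, O(~stow_gear ⊃ ~attend_hearing), contraposes to O(attend_hearing ⊃ stow_gear); with O(attend_hearing) we get O(stow_gear).
The contrapositive of premise 10 (O(adjourn_session ⊃ ~stow_gear)) is O(stow_gear ⊃ ~adjourn_session), and O(stow_gear) is already established, so O(~adjourn_session).
Applying K to premise 8 (O(~adjourn_session ⊃ ~arm_system)) and O(~adjourn_session) yields O(~arm_system).
Premise 11 is O(~arm_system ⊃ seal_inventory); since O(~arm_system), deontic closure gives O(seal_inventory).
So O(seal_inventory) holds — seal_inventory is obligatory. None of the other listed options is made obligatory by any chain of premises.

seal_inventory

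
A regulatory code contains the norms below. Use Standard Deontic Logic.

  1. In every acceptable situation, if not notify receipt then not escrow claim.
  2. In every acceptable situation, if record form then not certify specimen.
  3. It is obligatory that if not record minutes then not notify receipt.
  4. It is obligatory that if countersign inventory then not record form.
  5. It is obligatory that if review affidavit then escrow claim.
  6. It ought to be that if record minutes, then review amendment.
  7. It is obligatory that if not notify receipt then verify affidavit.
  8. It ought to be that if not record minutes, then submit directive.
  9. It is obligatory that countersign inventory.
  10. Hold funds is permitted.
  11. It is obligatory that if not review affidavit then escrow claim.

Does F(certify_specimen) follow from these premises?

No

Premise 2 is O(record_form → ¬certify_specimen), but O(record_form) is not derivable from the premises, so it does not yield O(¬certify_specimen).
No other premise forces O(¬certify_specimen). An ideal world satisfying every premise can still have certify_specimen true, so F(certify_specimen) is not derivable.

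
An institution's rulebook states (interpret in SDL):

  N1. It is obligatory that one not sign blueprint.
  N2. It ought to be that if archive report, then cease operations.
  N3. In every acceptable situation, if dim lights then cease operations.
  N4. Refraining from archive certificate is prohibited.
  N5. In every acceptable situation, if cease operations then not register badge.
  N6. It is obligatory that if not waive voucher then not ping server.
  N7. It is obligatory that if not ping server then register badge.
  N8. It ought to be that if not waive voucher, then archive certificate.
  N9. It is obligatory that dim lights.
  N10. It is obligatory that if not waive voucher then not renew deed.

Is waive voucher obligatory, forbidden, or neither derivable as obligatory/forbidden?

Premise 9 gives O(dim_lights).
From O(dim_lights) and premise 3, O(dim_lights → cease_operations), we obtain O(cease_operations).
Applying K to premise 5 (O(cease_operations → ¬register_badge)) and O(cease_operations) yields O(¬register_badge).
Premise 7, O(¬ping_server → register_badge), contraposes to O(¬register_badge → ping_server); with O(¬register_badge) we get O(ping_server).
Premise 6, O(¬waive_voucher → ¬ping_server), contraposes to O(ping_server → waive_voucher); with O(ping_server) we get O(waive_voucher).
Premises 1, 2, 4, 8, 10 do not contribute to this derivation.
Hence waive_voucher is obligatory.

Obligatory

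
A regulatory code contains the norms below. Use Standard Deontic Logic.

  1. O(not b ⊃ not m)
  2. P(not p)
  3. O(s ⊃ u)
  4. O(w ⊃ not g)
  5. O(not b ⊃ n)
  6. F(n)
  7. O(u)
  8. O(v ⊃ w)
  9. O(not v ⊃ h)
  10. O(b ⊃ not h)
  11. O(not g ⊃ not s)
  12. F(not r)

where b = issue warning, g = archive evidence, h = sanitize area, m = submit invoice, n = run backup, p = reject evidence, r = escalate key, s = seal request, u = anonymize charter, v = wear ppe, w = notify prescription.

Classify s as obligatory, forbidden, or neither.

Premise 6, F(n), is equivalent to O(not n).
Premise 5 is O(not b ⊃ n); contrapositively O(not n ⊃ b). Since O(not n) holds, K gives O(b).
Premise 10 is O(b ⊃ not h); since O(b), deontic closure gives O(not h).
Premise 9 is O(not v ⊃ h); contrapositively O(not h ⊃ v). Since O(not h) holds, K gives O(v).
From O(v) and premise 8, O(v ⊃ w), we obtain O(w).
Premise 4 is O(w ⊃ not g); since O(w), deontic closure gives O(not g).
Applying K to premise 11 (O(not g ⊃ not s)) and O(not g) yields O(not s).
Premises 1, 2, 3, 7, 12 do not contribute to this derivation.
Thus O(not s), which is F(s): s is forbidden.

Forbidden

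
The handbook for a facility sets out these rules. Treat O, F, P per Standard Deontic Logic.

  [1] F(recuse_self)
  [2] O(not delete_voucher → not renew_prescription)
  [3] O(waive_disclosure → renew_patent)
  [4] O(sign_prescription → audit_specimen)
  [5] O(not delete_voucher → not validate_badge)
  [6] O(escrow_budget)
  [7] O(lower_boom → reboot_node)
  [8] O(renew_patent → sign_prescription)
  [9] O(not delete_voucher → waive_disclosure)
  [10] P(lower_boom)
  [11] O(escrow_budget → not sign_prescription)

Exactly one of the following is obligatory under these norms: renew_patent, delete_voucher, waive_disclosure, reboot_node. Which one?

From premise 6 we have O(escrow_budget).
With premise 11, O(escrow_budget → not sign_prescription), the K-axiom yields O(not sign_prescription).
Premise 8, O(renew_patent → sign_prescription), contraposes to O(not sign_prescription → not renew_patent); with O(not sign_prescription) we get O(not renew_patent).
The contrapositive of premise 3 (O(waive_disclosure → renew_patent)) is O(not renew_patent → not waive_disclosure), and O(not renew_patent) is already established, so O(not waive_disclosure).
Premise 9, O(not delete_voucher → waive_disclosure), contraposes to O(not waive_disclosure → delete_voucher); with O(not waive_disclosure) we get O(delete_voucher).
So O(delete_voucher) holds — delete_voucher is obligatory. None of the other listed options is made obligatory by any chain of premises.

delete_voucher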